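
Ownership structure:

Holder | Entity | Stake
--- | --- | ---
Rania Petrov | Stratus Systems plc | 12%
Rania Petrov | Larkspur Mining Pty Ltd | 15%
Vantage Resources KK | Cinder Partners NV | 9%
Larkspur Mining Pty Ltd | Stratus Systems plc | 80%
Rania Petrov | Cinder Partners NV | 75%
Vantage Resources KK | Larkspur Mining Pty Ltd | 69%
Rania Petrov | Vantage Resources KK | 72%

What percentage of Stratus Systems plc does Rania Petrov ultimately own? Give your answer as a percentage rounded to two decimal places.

Rania reaches Stratus along 3 paths.
Direct stake: 12% = 12%.
Via Larkspur: 15% × 80% = 12%.
Via Vantage → Larkspur: 72% × 69% × 80% = 39.744%.
Total: 12% + 12% + 39.744% = 63.744%.
Rounded: 63.74%.

63.74%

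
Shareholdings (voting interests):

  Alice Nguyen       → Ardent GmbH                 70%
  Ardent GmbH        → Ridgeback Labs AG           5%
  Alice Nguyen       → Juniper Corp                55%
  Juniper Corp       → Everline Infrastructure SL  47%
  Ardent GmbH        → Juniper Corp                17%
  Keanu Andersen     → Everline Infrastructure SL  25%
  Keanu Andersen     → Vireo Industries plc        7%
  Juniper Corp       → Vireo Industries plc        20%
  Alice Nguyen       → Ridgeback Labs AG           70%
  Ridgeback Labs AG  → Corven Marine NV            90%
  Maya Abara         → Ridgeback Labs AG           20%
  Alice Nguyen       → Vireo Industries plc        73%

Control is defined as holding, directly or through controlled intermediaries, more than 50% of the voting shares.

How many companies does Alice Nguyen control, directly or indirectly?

Alice holds 70% of Ardent, so Alice controls Ardent.
Ardent and Alice together hold 17% + 55% = 72% of Juniper, so Alice controls Juniper.
Juniper and Alice together hold 20% + 73% = 93% of Vireo, so Alice controls Vireo.
Ardent and Alice together hold 5% + 70% = 75% of Ridgeback, so Alice controls Ridgeback.
Ridgeback holds 90% of Corven, so Alice controls Corven.
No other company's threshold is met.
Alice controls 5 companies.

5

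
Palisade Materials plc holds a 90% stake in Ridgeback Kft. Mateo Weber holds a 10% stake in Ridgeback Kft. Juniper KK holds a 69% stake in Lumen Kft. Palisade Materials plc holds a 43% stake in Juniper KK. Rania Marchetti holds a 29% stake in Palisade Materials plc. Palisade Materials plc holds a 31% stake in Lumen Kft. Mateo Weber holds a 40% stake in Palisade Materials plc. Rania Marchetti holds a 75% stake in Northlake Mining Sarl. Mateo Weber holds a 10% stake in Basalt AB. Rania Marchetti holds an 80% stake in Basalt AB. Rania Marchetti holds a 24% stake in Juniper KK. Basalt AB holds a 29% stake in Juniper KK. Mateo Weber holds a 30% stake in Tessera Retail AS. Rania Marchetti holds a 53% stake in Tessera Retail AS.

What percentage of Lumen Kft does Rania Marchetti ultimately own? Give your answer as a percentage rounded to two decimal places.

Rania reaches Lumen along 4 paths.
Via Palisade: 29% × 31% = 8.99%.
Via Basalt → Juniper: 80% × 29% × 69% = 16.008%.
Via Palisade → Juniper: 29% × 43% × 69% = 8.6043%.
Via Juniper: 24% × 69% = 16.56%.
Total: 8.99% + 16.008% + 8.6043% + 16.56% = 50.1623%.
Rounded: 50.16%.

50.16%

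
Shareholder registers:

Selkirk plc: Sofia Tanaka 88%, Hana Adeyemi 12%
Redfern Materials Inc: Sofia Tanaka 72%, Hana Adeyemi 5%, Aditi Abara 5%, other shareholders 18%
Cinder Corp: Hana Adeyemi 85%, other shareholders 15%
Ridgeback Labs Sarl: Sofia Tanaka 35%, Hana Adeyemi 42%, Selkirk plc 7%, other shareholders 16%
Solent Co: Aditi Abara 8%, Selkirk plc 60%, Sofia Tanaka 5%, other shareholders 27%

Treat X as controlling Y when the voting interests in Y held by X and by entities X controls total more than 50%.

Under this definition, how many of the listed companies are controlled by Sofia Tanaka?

Sofia holds 88% of Selkirk, so Sofia controls Selkirk.
Sofia holds 72% of Redfern, so Sofia controls Redfern.
Selkirk and Sofia together hold 60% + 5% = 65% of Solent, so Sofia controls Solent.
No other company's threshold is met.
Sofia controls 3 companies.

3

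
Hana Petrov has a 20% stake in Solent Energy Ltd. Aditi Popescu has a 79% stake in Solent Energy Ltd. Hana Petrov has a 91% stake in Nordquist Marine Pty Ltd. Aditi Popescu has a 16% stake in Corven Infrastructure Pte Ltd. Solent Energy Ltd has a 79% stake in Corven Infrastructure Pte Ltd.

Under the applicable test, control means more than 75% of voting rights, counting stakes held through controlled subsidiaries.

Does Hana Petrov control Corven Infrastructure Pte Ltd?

No

Hana holds 91% of Nordquist, so Hana controls Nordquist.
Neither Hana nor any entity Hana controls holds any voting interest in Corven.
So Hana does not control Corven.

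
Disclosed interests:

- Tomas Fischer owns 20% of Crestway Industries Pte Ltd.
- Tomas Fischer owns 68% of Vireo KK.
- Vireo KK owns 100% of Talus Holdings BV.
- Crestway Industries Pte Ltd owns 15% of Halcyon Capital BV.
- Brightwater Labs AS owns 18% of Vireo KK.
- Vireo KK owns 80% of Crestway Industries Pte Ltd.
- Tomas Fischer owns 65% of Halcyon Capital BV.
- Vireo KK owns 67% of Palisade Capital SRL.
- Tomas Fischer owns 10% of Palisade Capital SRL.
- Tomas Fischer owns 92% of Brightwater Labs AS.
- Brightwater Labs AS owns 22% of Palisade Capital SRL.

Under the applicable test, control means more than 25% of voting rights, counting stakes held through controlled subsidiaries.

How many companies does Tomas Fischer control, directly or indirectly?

6

Tomas holds 92% of Brightwater, so Tomas controls Brightwater.
Brightwater and Tomas together hold 18% + 68% = 86% of Vireo, so Tomas controls Vireo.
Vireo and Tomas together hold 80% + 20% = 100% of Crestway, so Tomas controls Crestway.
Brightwater and Tomas and Vireo together hold 22% + 10% + 67% = 99% of Palisade, so Tomas controls Palisade.
Vireo holds 100% of Talus, so Tomas controls Talus.
Crestway and Tomas together hold 15% + 65% = 80% of Halcyon, so Tomas controls Halcyon.
Tomas controls 6 companies.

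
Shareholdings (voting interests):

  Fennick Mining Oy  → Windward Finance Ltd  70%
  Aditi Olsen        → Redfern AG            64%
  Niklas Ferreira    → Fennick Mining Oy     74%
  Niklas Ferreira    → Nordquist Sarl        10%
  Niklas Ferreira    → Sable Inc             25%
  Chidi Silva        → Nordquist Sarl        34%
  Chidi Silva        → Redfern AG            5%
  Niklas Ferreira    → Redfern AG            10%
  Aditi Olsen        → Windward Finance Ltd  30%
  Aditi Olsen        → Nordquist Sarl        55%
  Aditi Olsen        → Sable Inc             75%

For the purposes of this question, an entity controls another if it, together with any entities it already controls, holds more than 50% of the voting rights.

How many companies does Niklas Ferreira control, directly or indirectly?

Niklas holds 74% of Fennick, so Niklas controls Fennick.
Fennick holds 70% of Windward, so Niklas controls Windward.
No other company's threshold is met.
Niklas controls 2 companies.

2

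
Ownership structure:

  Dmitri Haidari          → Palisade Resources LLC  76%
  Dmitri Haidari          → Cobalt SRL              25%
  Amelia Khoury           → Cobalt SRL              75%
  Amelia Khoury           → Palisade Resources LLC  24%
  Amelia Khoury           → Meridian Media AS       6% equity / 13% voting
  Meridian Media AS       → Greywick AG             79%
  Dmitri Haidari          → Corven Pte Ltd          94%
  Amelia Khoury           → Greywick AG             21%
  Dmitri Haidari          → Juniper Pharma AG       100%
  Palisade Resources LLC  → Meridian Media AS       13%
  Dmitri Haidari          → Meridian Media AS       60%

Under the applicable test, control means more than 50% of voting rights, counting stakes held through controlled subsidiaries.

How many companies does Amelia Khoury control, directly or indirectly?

1

Amelia holds 75% of Cobalt, so Amelia controls Cobalt.
No other company's threshold is met.
Amelia controls 1 company.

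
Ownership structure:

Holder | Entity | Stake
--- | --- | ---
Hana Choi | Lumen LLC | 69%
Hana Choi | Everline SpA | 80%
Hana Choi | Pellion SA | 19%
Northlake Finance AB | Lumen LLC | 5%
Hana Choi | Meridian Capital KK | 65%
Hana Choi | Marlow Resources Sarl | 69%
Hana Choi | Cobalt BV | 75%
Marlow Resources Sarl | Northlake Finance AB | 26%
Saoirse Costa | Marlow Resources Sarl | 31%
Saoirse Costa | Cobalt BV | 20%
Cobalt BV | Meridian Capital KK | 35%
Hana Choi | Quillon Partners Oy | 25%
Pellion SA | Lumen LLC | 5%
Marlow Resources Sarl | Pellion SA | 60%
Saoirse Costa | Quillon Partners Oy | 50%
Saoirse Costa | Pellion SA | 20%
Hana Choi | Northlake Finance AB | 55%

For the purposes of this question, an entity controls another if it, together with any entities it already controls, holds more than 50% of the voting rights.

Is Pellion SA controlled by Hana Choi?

Hana holds 69% of Marlow, so Hana controls Marlow.
Hana and Marlow together hold 19% + 60% = 79% of Pellion, so Hana controls Pellion.

Yes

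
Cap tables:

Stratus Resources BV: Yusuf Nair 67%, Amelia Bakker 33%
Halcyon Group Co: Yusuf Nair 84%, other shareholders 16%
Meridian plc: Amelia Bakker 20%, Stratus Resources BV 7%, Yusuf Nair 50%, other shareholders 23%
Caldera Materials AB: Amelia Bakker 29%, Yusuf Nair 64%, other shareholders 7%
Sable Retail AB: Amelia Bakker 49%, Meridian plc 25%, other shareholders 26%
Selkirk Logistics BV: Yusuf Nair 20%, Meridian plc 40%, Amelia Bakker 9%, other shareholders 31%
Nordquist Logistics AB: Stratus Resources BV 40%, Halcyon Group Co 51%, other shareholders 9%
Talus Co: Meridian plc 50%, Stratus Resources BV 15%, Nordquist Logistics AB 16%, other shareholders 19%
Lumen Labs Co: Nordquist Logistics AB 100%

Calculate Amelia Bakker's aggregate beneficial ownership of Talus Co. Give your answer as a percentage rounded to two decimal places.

18.22%

Amelia reaches Talus along 4 paths.
Via Meridian: 20% × 50% = 10%.
Via Stratus → Meridian: 33% × 7% × 50% = 1.155%.
Via Stratus: 33% × 15% = 4.95%.
Via Stratus → Nordquist: 33% × 40% × 16% = 2.112%.
Total: 10% + 1.155% + 4.95% + 2.112% = 18.217%.
Rounded: 18.22%.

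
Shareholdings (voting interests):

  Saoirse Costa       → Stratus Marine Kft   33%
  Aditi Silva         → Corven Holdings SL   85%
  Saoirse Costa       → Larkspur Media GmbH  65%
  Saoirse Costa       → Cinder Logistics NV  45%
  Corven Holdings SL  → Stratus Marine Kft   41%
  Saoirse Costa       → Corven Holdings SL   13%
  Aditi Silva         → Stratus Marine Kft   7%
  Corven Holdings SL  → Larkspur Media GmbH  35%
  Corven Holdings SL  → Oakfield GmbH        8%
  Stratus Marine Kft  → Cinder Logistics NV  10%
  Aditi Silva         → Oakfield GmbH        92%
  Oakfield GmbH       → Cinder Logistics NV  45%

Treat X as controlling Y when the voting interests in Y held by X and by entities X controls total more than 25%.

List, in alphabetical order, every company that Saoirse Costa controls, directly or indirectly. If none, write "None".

Saoirse holds 33% of Stratus, so Saoirse controls Stratus.
Saoirse and Stratus together hold 45% + 10% = 55% of Cinder, so Saoirse controls Cinder.
Saoirse holds 65% of Larkspur, so Saoirse controls Larkspur.
No other company's threshold is met.

Cinder Logistics NV, Larkspur Media GmbH, Stratus Marine Kft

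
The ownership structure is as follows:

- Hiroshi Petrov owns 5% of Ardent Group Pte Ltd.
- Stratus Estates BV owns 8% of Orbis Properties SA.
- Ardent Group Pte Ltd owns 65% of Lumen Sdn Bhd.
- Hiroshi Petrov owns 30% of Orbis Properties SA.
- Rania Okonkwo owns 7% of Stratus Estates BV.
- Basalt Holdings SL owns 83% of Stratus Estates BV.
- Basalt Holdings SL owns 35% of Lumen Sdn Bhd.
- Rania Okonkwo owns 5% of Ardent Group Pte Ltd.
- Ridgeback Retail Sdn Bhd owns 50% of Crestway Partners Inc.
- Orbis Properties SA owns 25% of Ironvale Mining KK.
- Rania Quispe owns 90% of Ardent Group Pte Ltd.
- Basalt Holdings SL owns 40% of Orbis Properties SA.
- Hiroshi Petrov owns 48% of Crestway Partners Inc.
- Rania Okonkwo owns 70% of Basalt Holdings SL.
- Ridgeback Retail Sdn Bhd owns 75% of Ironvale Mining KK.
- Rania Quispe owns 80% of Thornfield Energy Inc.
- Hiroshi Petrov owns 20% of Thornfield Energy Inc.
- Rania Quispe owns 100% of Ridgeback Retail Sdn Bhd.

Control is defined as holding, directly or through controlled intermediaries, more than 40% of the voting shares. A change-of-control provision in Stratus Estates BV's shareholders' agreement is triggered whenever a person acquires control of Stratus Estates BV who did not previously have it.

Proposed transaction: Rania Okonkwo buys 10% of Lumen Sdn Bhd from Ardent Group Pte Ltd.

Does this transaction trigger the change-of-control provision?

No

The purchase adds only to Rania Okonkwo's holdings (Ardent's stake shrinks), so Rania Okonkwo is the only person who could newly come to control Stratus.
Rania Okonkwo holds 70% of Basalt, so Rania Okonkwo controls Basalt.
Rania Okonkwo and Basalt together hold 7% + 83% = 90% of Stratus, so Rania Okonkwo controls Stratus.
So Rania Okonkwo already controls Stratus before the transaction.
After the purchase, Rania Okonkwo holds 10% of Lumen directly, and Ardent's stake falls to 55%.
Rania Okonkwo controlled Stratus already, so this is not a new person acquiring control; every other person's position is unchanged or reduced.
No new person acquires control, so the clause is not triggered.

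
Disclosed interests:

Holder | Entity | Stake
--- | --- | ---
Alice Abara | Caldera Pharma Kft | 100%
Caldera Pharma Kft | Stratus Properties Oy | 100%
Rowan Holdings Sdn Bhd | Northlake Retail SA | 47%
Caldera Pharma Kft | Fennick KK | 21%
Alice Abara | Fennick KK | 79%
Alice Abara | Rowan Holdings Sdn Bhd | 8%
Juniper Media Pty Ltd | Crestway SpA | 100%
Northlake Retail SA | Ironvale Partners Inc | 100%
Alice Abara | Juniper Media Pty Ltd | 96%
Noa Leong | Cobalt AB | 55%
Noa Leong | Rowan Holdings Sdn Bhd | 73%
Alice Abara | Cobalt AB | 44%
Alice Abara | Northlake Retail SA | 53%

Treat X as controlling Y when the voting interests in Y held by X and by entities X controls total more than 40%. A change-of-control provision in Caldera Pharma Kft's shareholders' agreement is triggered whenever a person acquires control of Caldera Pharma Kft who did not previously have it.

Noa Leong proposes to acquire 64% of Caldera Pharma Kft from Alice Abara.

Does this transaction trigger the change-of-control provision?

The purchase adds only to Noa's holdings (Alice's stake shrinks), so Noa is the only person who could newly come to control Caldera.
Noa holds 55% of Cobalt, so Noa controls Cobalt.
Noa holds 73% of Rowan, so Noa controls Rowan.
Rowan holds 47% of Northlake, so Noa controls Northlake.
Northlake holds 100% of Ironvale, so Noa controls Ironvale.
Neither Noa nor any entity Noa controls holds any voting interest in Caldera.
So before the transaction, Noa does not control Caldera.
After the purchase, Noa holds 64% of Caldera directly, and Alice's stake falls to 36%.
Noa holds 64% of Caldera, so Noa controls Caldera.
Noa did not control Caldera before and does after, so the clause is triggered.

Yes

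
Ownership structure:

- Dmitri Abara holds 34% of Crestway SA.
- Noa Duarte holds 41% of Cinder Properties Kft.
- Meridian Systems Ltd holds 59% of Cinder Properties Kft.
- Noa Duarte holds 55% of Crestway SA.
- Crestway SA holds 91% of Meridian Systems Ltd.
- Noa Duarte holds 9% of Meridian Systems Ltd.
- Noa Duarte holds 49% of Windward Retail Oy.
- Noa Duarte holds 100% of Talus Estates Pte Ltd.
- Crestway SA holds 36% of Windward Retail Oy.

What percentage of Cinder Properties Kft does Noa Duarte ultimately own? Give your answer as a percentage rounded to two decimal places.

Noa reaches Cinder along 3 paths.
Via Meridian: 9% × 59% = 5.31%.
Via Crestway → Meridian: 55% × 91% × 59% = 29.5295%.
Direct stake: 41% = 41%.
Total: 5.31% + 29.5295% + 41% = 75.8395%.
Rounded: 75.84%.

75.84%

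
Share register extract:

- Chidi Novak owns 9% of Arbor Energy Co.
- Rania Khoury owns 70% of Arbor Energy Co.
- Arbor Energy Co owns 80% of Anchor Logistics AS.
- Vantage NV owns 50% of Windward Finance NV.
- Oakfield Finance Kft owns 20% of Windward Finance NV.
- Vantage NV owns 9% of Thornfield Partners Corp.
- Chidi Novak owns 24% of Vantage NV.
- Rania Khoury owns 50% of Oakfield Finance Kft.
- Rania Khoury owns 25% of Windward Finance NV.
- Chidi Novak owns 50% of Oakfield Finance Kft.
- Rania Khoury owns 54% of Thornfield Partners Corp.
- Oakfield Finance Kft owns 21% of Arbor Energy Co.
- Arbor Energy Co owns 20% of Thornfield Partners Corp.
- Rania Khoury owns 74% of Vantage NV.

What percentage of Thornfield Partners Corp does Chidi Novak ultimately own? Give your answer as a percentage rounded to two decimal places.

Chidi reaches Thornfield along 3 paths.
Via Vantage: 24% × 9% = 2.16%.
Via Oakfield → Arbor: 50% × 21% × 20% = 2.1%.
Via Arbor: 9% × 20% = 1.8%.
Total: 2.16% + 2.1% + 1.8% = 6.06%.

6.06%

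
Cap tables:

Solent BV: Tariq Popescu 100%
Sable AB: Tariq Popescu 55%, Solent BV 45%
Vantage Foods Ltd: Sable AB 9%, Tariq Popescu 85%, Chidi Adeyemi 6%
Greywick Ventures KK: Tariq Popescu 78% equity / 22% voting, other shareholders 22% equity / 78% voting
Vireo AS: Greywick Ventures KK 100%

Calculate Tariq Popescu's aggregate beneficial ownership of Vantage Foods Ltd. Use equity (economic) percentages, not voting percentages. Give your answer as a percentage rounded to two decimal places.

94.00%

Tariq reaches Vantage along 3 paths.
Via Sable: 55% × 9% = 4.95%.
Via Solent → Sable: 100% × 45% × 9% = 4.05%.
Direct stake: 85% = 85%.
Total: 4.95% + 4.05% + 85% = 94%.
Rounded: 94.00%.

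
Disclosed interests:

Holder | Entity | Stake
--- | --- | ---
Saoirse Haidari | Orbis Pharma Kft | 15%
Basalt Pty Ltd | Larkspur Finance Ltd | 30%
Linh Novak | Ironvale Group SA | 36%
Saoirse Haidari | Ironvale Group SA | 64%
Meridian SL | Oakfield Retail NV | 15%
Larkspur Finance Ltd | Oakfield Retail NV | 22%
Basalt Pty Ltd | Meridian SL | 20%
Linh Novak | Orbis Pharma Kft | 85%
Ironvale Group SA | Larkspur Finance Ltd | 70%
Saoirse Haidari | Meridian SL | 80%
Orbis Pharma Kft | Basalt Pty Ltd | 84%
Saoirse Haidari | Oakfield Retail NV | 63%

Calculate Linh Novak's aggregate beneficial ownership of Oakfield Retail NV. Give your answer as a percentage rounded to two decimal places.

Linh reaches Oakfield along 3 paths.
Via Orbis → Basalt → Larkspur: 85% × 84% × 30% × 22% = 4.7124%.
Via Ironvale → Larkspur: 36% × 70% × 22% = 5.544%.
Via Orbis → Basalt → Meridian: 85% × 84% × 20% × 15% = 2.142%.
Total: 4.7124% + 5.544% + 2.142% = 12.3984%.
Rounded: 12.40%.

12.40%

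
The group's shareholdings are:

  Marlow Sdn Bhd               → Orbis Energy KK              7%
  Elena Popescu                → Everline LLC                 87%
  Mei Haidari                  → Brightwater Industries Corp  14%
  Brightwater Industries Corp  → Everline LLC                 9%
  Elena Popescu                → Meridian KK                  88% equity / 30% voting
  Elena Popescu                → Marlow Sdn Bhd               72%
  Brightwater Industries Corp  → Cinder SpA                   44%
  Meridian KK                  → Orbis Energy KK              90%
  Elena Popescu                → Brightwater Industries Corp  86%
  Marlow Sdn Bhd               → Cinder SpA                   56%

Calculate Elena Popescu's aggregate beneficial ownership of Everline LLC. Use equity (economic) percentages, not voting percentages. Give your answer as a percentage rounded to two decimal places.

94.74%

Elena reaches Everline along 2 paths.
Via Brightwater: 86% × 9% = 7.74%.
Direct stake: 87% = 87%.
Total: 7.74% + 87% = 94.74%.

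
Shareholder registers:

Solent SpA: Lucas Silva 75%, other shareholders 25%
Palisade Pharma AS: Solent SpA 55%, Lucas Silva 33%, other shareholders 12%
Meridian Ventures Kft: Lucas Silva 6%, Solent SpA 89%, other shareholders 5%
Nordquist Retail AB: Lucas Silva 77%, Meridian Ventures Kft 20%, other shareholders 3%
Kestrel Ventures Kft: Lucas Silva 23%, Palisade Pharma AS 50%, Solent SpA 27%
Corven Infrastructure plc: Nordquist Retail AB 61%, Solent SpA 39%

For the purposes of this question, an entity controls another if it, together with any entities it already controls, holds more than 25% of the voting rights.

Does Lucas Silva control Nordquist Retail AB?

Lucas holds 75% of Solent, so Lucas controls Solent.
Lucas and Solent together hold 6% + 89% = 95% of Meridian, so Lucas controls Meridian.
Lucas and Meridian together hold 77% + 20% = 97% of Nordquist, so Lucas controls Nordquist.

Yes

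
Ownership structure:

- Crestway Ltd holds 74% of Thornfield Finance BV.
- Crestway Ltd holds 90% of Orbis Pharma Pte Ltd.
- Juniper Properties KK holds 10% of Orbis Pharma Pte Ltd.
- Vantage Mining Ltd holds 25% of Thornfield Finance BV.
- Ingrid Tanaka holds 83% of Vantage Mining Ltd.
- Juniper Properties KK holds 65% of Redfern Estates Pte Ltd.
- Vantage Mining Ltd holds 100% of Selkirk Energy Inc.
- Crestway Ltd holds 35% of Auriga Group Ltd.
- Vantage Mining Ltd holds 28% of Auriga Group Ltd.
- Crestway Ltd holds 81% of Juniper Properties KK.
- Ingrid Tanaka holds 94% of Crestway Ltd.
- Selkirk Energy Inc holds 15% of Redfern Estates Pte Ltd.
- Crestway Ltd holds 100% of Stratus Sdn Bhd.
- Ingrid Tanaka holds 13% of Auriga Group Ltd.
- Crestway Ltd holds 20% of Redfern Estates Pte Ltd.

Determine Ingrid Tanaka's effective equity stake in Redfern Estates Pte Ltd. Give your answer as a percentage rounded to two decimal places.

Ingrid reaches Redfern along 3 paths.
Via Vantage → Selkirk: 83% × 100% × 15% = 12.45%.
Via Crestway → Juniper: 94% × 81% × 65% = 49.491%.
Via Crestway: 94% × 20% = 18.8%.
Total: 12.45% + 49.491% + 18.8% = 80.741%.
Rounded: 80.74%.

80.74%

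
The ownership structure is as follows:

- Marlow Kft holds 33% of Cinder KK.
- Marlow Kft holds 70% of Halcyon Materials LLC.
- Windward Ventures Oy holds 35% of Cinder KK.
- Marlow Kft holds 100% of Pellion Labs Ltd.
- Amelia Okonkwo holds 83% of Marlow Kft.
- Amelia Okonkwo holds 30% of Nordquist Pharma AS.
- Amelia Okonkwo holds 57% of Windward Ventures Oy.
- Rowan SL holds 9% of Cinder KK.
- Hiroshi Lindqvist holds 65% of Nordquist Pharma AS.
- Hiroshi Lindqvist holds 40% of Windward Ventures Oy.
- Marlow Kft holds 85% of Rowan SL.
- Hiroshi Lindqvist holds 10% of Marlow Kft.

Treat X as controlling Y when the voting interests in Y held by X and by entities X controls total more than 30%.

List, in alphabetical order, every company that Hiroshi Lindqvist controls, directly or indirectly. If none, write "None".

Cinder KK, Nordquist Pharma AS, Windward Ventures Oy

Hiroshi holds 65% of Nordquist, so Hiroshi controls Nordquist.
Hiroshi holds 40% of Windward, so Hiroshi controls Windward.
Windward holds 35% of Cinder, so Hiroshi controls Cinder.
No other company's threshold is met.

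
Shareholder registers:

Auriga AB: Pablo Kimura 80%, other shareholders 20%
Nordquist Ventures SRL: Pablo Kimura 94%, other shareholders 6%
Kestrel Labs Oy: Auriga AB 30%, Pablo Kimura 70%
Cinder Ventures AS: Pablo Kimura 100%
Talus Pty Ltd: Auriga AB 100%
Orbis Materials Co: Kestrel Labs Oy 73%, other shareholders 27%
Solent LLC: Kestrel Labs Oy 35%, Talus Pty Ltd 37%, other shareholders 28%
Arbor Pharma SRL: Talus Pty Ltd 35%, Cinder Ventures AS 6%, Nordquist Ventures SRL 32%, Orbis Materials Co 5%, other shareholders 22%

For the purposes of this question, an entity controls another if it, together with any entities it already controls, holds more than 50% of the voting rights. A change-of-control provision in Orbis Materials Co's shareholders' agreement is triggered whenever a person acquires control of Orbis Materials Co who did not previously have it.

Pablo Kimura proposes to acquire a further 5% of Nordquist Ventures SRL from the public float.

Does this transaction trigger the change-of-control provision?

No

The purchase changes only Pablo's holdings, so Pablo is the only person who could newly come to control Orbis.
Pablo holds 80% of Auriga, so Pablo controls Auriga.
Auriga and Pablo together hold 30% + 70% = 100% of Kestrel, so Pablo controls Kestrel.
Kestrel holds 73% of Orbis, so Pablo controls Orbis.
So Pablo already controls Orbis before the transaction.
After the purchase, Pablo's direct stake in Nordquist rises to 94% + 5% = 99%.
Pablo controlled Orbis already, so this is not a new person acquiring control; every other person's position is unchanged or reduced.
No new person acquires control, so the clause is not triggered.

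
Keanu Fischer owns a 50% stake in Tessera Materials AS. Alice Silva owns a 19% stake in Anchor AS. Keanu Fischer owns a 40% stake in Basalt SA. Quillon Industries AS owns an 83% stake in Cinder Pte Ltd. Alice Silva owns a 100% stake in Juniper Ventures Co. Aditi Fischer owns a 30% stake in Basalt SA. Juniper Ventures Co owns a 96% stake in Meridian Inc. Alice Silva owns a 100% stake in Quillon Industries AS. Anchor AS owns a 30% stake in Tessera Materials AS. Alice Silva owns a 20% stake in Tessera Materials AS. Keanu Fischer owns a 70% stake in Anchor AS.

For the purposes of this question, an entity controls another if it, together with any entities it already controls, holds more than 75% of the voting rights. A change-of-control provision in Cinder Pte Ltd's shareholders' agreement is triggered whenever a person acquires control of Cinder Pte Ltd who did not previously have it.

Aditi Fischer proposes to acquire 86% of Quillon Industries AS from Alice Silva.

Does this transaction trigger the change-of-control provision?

The purchase adds only to Aditi's holdings (Alice's stake shrinks), so Aditi is the only person who could newly come to control Cinder.
Aditi's largest direct stake is 30% in Basalt, which does not meet the threshold, so Aditi controls no company.
Neither Aditi nor any entity Aditi controls holds any voting interest in Cinder.
So before the transaction, Aditi does not control Cinder.
After the purchase, Aditi holds 86% of Quillon directly, and Alice's stake falls to 14%.
Aditi holds 86% of Quillon, so Aditi controls Quillon.
Quillon holds 83% of Cinder, so Aditi controls Cinder.
Aditi did not control Cinder before and does after, so the clause is triggered.

Yes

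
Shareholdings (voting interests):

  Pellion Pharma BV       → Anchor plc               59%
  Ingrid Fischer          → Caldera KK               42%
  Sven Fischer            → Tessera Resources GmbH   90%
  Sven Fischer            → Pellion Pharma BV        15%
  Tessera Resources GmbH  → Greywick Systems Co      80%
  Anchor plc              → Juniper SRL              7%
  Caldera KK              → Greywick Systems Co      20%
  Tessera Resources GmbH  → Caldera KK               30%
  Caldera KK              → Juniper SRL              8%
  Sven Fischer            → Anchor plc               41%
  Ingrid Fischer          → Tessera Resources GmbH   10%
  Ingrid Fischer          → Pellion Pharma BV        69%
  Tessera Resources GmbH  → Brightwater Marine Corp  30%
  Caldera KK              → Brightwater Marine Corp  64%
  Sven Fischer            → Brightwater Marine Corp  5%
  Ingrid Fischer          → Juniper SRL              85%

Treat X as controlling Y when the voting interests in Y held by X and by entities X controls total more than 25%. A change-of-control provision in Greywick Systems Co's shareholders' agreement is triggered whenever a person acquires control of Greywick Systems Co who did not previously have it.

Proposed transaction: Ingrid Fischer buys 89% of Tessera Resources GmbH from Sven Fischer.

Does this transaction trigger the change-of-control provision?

The purchase adds only to Ingrid's holdings (Sven's stake shrinks), so Ingrid is the only person who could newly come to control Greywick.
Ingrid holds 69% of Pellion, so Ingrid controls Pellion.
Ingrid holds 42% of Caldera, so Ingrid controls Caldera.
Pellion holds 59% of Anchor, so Ingrid controls Anchor.
Ingrid and Caldera and Anchor together hold 85% + 8% + 7% = 100% of Juniper, so Ingrid controls Juniper.
Caldera holds 64% of Brightwater, so Ingrid controls Brightwater.
In Greywick, Ingrid's side holds only 20%, not > 25%.
So before the transaction, Ingrid does not control Greywick.
After the purchase, Ingrid's direct stake in Tessera rises to 10% + 89% = 99%, and Sven's stake falls to 1%.
Ingrid holds 99% of Tessera, so Ingrid controls Tessera.
Tessera and Ingrid together hold 30% + 42% = 72% of Caldera, so Ingrid controls Caldera.
Tessera and Caldera together hold 80% + 20% = 100% of Greywick, so Ingrid controls Greywick.
Ingrid did not control Greywick before and does after, so the clause is triggered.

Yes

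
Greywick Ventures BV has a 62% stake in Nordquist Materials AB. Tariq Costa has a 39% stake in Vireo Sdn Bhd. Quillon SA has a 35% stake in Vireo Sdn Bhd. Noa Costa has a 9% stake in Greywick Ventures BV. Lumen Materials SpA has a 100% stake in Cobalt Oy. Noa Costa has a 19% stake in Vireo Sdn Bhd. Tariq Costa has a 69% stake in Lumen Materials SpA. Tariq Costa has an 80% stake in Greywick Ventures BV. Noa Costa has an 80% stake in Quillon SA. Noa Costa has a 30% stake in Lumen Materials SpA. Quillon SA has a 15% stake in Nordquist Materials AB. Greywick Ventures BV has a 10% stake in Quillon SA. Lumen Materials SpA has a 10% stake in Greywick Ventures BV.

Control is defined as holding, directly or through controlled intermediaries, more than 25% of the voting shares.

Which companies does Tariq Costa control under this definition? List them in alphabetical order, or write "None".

Cobalt Oy, Greywick Ventures BV, Lumen Materials SpA, Nordquist Materials AB, Vireo Sdn Bhd

Tariq holds 69% of Lumen, so Tariq controls Lumen.
Lumen and Tariq together hold 10% + 80% = 90% of Greywick, so Tariq controls Greywick.
Lumen holds 100% of Cobalt, so Tariq controls Cobalt.
Greywick holds 62% of Nordquist, so Tariq controls Nordquist.
Tariq holds 39% of Vireo, so Tariq controls Vireo.
No other company's threshold is met.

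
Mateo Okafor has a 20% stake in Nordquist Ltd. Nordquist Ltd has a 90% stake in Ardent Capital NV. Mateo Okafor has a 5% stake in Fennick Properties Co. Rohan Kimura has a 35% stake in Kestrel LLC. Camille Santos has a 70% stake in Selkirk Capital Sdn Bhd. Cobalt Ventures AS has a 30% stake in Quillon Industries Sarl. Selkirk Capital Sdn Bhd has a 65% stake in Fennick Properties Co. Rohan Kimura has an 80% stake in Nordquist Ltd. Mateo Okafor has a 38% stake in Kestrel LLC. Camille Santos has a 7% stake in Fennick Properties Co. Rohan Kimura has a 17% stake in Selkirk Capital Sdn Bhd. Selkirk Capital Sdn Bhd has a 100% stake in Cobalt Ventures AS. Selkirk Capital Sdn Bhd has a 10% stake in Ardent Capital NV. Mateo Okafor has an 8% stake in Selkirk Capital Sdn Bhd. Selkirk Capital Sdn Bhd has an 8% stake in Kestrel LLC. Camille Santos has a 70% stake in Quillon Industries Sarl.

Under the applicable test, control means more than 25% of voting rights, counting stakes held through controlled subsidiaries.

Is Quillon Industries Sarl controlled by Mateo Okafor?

No

Mateo holds 38% of Kestrel, so Mateo controls Kestrel.
Neither Mateo nor any entity Mateo controls holds any voting interest in Quillon.
So Mateo does not control Quillon.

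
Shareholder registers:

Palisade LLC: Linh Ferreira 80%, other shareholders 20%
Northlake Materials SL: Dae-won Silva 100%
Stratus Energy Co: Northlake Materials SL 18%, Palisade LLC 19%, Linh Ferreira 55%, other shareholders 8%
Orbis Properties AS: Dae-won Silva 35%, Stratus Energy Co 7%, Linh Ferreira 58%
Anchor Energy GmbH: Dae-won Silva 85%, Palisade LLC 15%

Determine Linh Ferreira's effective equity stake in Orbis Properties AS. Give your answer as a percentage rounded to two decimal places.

62.91%

Linh reaches Orbis along 3 paths.
Via Palisade → Stratus: 80% × 19% × 7% = 1.064%.
Via Stratus: 55% × 7% = 3.85%.
Direct stake: 58% = 58%.
Total: 1.064% + 3.85% + 58% = 62.914%.
Rounded: 62.91%.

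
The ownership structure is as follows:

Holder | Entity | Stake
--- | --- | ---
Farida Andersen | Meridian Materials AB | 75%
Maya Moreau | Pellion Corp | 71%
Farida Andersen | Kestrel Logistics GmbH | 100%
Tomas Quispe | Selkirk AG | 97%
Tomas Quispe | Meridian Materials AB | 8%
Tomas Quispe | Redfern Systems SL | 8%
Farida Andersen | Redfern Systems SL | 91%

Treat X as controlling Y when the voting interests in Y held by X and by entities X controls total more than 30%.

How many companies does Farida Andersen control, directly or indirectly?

3

Farida holds 100% of Kestrel, so Farida controls Kestrel.
Farida holds 91% of Redfern, so Farida controls Redfern.
Farida holds 75% of Meridian, so Farida controls Meridian.
No other company's threshold is met.
Farida controls 3 companies.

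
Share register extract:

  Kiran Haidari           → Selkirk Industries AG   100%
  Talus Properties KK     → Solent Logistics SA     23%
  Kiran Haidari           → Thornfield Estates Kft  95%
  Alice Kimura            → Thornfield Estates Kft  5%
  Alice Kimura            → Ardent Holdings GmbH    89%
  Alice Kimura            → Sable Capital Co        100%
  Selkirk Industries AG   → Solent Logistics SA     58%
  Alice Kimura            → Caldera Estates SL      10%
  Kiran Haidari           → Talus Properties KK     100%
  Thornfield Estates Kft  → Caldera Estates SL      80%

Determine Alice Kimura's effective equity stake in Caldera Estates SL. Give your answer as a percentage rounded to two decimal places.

Alice reaches Caldera along 2 paths.
Direct stake: 10% = 10%.
Via Thornfield: 5% × 80% = 4%.
Total: 10% + 4% = 14%.
Rounded: 14.00%.

14.00%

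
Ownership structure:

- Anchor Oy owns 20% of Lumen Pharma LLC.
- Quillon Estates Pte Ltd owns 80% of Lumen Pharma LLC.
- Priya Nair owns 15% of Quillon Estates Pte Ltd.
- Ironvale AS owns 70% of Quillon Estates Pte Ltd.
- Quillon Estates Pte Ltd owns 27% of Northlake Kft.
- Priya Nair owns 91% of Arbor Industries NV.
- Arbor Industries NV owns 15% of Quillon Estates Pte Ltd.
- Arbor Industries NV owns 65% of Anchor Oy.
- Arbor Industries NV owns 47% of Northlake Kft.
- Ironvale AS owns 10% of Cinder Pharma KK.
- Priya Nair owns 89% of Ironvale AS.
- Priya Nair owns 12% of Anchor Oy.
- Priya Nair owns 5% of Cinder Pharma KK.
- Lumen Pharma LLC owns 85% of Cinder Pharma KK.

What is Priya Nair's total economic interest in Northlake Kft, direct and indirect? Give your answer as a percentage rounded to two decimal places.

67.33%

Priya reaches Northlake along 4 paths.
Via Arbor: 91% × 47% = 42.77%.
Via Ironvale → Quillon: 89% × 70% × 27% = 16.821%.
Via Quillon: 15% × 27% = 4.05%.
Via Arbor → Quillon: 91% × 15% × 27% = 3.6855%.
Total: 42.77% + 16.821% + 4.05% + 3.6855% = 67.3265%.
Rounded: 67.33%.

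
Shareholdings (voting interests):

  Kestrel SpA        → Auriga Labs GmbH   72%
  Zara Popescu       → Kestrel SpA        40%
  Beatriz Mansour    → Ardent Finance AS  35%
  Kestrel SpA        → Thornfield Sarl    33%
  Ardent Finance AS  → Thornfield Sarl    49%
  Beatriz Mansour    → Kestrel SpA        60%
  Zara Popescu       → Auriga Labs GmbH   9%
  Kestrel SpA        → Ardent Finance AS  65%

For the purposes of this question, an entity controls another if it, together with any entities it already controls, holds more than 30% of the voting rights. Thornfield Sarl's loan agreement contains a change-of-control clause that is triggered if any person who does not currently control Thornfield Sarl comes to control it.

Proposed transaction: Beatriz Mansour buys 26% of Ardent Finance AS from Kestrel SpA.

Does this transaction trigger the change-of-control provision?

No

The purchase adds only to Beatriz's holdings (Kestrel's stake shrinks), so Beatriz is the only person who could newly come to control Thornfield.
Beatriz holds 60% of Kestrel, so Beatriz controls Kestrel.
Beatriz and Kestrel together hold 35% + 65% = 100% of Ardent, so Beatriz controls Ardent.
Kestrel and Ardent together hold 33% + 49% = 82% of Thornfield, so Beatriz controls Thornfield.
So Beatriz already controls Thornfield before the transaction.
After the purchase, Beatriz's direct stake in Ardent rises to 35% + 26% = 61%, and Kestrel's stake falls to 39%.
Beatriz controlled Thornfield already, so this is not a new person acquiring control; every other person's position is unchanged or reduced.
No new person acquires control, so the clause is not triggered.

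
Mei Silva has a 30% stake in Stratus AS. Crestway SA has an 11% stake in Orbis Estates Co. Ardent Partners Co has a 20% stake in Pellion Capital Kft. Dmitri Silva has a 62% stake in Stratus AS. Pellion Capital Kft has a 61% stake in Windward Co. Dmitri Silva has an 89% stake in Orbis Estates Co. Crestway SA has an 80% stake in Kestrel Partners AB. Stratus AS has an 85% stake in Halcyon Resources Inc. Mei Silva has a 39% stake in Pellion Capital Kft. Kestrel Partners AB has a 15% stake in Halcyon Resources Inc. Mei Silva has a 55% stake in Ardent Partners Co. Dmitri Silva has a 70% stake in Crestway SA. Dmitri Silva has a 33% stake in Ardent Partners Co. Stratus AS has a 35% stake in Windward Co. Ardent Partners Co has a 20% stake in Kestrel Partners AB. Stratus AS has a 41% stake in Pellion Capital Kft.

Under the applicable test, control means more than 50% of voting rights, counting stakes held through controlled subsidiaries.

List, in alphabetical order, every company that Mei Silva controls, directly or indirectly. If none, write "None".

Mei holds 55% of Ardent, so Mei controls Ardent.
Ardent and Mei together hold 20% + 39% = 59% of Pellion, so Mei controls Pellion.
Pellion holds 61% of Windward, so Mei controls Windward.
No other company's threshold is met.

Ardent Partners Co, Pellion Capital Kft, Windward Co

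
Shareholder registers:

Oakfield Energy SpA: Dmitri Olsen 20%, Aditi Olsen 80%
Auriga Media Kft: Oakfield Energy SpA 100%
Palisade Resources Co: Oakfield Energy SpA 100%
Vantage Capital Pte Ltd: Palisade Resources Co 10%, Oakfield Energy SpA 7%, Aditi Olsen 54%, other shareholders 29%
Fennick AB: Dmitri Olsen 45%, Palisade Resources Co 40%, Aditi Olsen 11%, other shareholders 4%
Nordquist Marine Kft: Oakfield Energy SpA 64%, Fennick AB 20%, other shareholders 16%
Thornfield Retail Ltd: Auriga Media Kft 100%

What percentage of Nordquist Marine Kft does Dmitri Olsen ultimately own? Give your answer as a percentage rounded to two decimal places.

23.40%

Dmitri reaches Nordquist along 3 paths.
Via Oakfield: 20% × 64% = 12.8%.
Via Fennick: 45% × 20% = 9%.
Via Oakfield → Palisade → Fennick: 20% × 100% × 40% × 20% = 1.6%.
Total: 12.8% + 9% + 1.6% = 23.4%.
Rounded: 23.40%.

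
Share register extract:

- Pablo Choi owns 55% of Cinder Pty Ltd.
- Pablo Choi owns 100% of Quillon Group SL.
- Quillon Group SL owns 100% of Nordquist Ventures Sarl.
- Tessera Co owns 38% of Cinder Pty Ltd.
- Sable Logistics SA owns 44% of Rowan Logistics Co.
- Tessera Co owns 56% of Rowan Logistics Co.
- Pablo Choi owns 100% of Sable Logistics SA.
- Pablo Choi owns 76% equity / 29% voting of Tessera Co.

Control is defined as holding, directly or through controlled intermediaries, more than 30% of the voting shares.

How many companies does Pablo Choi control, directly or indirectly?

Pablo holds 100% of Sable, so Pablo controls Sable.
Pablo holds 100% of Quillon, so Pablo controls Quillon.
Pablo holds 55% of Cinder, so Pablo controls Cinder.
Sable holds 44% of Rowan, so Pablo controls Rowan.
Quillon holds 100% of Nordquist, so Pablo controls Nordquist.
No other company's threshold is met.
Pablo controls 5 companies.

5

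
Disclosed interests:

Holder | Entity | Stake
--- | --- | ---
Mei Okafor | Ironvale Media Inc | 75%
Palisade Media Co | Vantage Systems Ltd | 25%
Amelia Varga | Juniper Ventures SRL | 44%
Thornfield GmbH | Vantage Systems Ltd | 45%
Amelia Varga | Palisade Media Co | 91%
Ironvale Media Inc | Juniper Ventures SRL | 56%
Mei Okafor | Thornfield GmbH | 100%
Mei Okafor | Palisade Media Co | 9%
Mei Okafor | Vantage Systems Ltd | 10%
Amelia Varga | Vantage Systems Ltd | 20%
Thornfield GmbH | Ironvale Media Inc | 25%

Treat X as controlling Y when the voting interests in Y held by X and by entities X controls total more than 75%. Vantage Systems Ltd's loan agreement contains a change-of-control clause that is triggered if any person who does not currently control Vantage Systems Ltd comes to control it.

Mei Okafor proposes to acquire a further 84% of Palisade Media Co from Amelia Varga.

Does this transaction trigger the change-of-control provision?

The purchase adds only to Mei's holdings (Amelia's stake shrinks), so Mei is the only person who could newly come to control Vantage.
Mei holds 100% of Thornfield, so Mei controls Thornfield.
Thornfield and Mei together hold 25% + 75% = 100% of Ironvale, so Mei controls Ironvale.
In Vantage, Mei's side holds only 10% + 45% = 55%, not > 75%.
So before the transaction, Mei does not control Vantage.
After the purchase, Mei's direct stake in Palisade rises to 9% + 84% = 93%, and Amelia's stake falls to 7%.
Mei holds 93% of Palisade, so Mei controls Palisade.
Mei and Thornfield and Palisade together hold 10% + 45% + 25% = 80% of Vantage, so Mei controls Vantage.
Mei did not control Vantage before and does after, so the clause is triggered.

Yes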